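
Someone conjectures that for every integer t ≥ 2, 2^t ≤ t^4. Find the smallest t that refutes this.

We need the least integer t ≥ 2 for which 2^t > t^4.
For t = 2, 3, 4, 5, …, 14, 15, 16 the conclusion holds.
t = 17: 2^t = 131072 and t^4 = 83521, so 131072 > 83521.
So t = 17 is the smallest counterexample.

t = 17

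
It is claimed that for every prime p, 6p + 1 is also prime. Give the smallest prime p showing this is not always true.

p = 19

A counterexample is any prime p such that 6p + 1 is not prime; we check each in order.
p = 2: 6p + 1 = 13, prime.
p = 3: 6p + 1 = 19, prime.
p = 5: 6p + 1 = 31, prime.
p = 7: 6p + 1 = 43, prime.
p = 11: 6p + 1 = 67, prime.
p = 13: 6p + 1 = 79, prime.
p = 17: 6p + 1 = 103, prime.
p = 19: 6p + 1 = 115 = 5 × 23, not prime.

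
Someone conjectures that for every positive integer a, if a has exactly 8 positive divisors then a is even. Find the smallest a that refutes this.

a = 105

The first 12 eligible values, up to a = 104, all satisfy the conclusion.
a = 105: divisors of 105: 1, 3, 5, 7, 15, 21, 35, 105; 105 is odd.
So a = 105 is the smallest counterexample.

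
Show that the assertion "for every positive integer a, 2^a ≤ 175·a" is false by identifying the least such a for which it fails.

A counterexample is any positive integer a such that 2^a > 175·a; we check each in order.
For a = 1, 2, 3, 4, 5, 6, 7, 8, 9, 10 the conclusion holds.
a = 11: 2^a = 2048 and 175·a = 1925, so 2048 > 1925.
So a = 11 is the smallest counterexample.

a = 11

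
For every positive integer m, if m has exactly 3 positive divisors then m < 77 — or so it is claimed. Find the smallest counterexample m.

The first 4 eligible values, up to m = 49, all satisfy the conclusion.
m = 121: τ(121) = 3; 121 ≥ 77.

m = 121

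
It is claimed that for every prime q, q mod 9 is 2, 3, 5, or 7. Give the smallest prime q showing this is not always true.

q = 13

We need the least prime q for which the claim fails.
For q = 2, 3, 5, 7, 11 the conclusion holds.
q = 13: 13 mod 9 = 4 — not in {2, 3, 5, 7}.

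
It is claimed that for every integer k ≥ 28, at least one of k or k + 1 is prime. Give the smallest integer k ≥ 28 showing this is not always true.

For k = 28, 29, 30, 31 the conclusion holds.
k = 32: 32 = 2 × 16; 33 = 3 × 11 — both composite.

k = 32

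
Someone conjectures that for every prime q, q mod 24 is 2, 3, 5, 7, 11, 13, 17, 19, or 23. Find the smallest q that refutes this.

We need the least prime q for which the claim fails.
For q = 2, 3, 5, 7, …, 61, 67, 71 the conclusion holds.
q = 73: 73 mod 24 = 1 — not in {2, 3, 5, 7, 11, 13, 17, 19, 23}.
So q = 73 is the smallest counterexample.

q = 73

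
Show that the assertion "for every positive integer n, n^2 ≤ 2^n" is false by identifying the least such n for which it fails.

n = 3

A counterexample is any positive integer n such that n^2 > 2^n; we check each in order.
n = 1: n^2 = 1 and 2^n = 2, so 1 ≤ 2.
n = 2: n^2 = 4 and 2^n = 4, so 4 ≤ 4.
n = 3: n^2 = 9 and 2^n = 8, so 9 > 8.
Thus n = 3 disproves the claim, and no smaller n works.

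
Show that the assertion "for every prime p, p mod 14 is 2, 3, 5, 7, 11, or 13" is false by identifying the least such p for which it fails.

We need the least prime p for which the claim fails.
The first 8 eligible values, up to p = 19, all satisfy the conclusion.
p = 23: 23 mod 14 = 9 — not in {2, 3, 5, 7, 11, 13}.

p = 23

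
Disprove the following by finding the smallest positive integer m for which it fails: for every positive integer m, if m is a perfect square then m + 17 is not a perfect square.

m = 64

A counterexample is any positive integer m such that m is a perfect square but m + 17 is a perfect square; we check each in order.
For m = 1, 4, 9, 16, 25, 36, 49 the conclusion holds.
m = 64: 64 = 8² and 64 + 17 = 81 = 9².
Thus m = 64 disproves the claim, and no smaller m works.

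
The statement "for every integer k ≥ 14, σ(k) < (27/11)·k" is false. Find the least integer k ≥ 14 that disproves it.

For k = 14, 15, 16, 17, 18, 19, 20, 21, 22, 23 the conclusion holds.
k = 24: σ(24) = 60; 60 ≥ 648/11.
So k = 24 is the smallest counterexample.

k = 24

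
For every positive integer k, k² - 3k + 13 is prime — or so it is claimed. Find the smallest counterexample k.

Check each positive integer k in order until k² - 3k + 13 is not prime.
For k = 1, 2, 3, 4, …, 9, 10, 11 the conclusion holds.
k = 12: k² - 3k + 13 = 121 = 11 × 11, composite.

k = 12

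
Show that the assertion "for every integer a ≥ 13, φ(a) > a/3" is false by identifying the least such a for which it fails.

a = 13: φ(13) = 12 and 13/3 = 13/3, so φ(13) > 13/3.
a = 14: φ(14) = 6 and 14/3 = 14/3, so φ(14) > 14/3.
a = 15: φ(15) = 8 and 15/3 = 5, so φ(15) > 15/3.
a = 16: φ(16) = 8 and 16/3 = 16/3, so φ(16) > 16/3.
a = 17: φ(17) = 16 and 17/3 = 17/3, so φ(17) > 17/3.
a = 18: φ(18) = 6 and 18/3 = 6, so φ(18) ≤ 18/3.
Thus a = 18 disproves the claim, and no smaller a works.

a = 18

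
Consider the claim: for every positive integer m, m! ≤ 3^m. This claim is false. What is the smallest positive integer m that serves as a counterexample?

m = 7

A counterexample is any positive integer m such that m! > 3^m; we check each in order.
For m = 1, 2, 3, 4, 5, 6 the conclusion holds.
m = 7: m! = 5040 and 3^m = 2187, so 5040 > 2187.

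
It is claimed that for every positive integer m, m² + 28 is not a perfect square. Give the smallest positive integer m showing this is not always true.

m = 6

We need the least positive integer m for which m² + 28 is a perfect square.
For m = 1, 2, 3, 4, 5 the conclusion holds.
m = 6: 6² + 28 = 64 = 8², a perfect square.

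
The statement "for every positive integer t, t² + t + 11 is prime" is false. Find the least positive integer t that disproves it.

We need the least positive integer t for which t² + t + 11 is not prime.
For t = 1, 2, 3, 4, 5, 6, 7, 8, 9 the conclusion holds.
t = 10: t² + t + 11 = 121 = 11 × 11, composite.

t = 10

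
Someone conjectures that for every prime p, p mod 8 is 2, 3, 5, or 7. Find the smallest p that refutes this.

p = 17

We need the least prime p for which the claim fails.
The first 6 eligible values, up to p = 13, all satisfy the conclusion.
p = 17: 17 mod 8 = 1 — not in {2, 3, 5, 7}.
So p = 17 is the smallest counterexample.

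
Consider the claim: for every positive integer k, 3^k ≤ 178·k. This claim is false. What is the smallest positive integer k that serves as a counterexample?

k = 7

We need the least positive integer k for which 3^k > 178·k.
For k = 1, 2, 3, 4, 5, 6 the conclusion holds.
k = 7: 3^k = 2187 and 178·k = 1246, so 2187 > 1246.
Thus k = 7 disproves the claim, and no smaller k works.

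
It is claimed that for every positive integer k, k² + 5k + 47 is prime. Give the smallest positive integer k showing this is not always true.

The first 37 eligible values, up to k = 37, all satisfy the conclusion.
k = 38: k² + 5k + 47 = 1681 = 41 × 41, composite.
Thus k = 38 disproves the claim, and no smaller k works.

k = 38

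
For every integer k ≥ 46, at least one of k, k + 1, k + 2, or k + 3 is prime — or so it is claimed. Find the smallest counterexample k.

Check each integer k ≥ 46 in order until k, k + 1, k + 2, k + 3 are all composite.
For k = 46, 47 the conclusion holds.
k = 48: 48 = 2 × 24; 49 = 7 × 7; 50 = 2 × 25; 51 = 3 × 17 — all composite.

k = 48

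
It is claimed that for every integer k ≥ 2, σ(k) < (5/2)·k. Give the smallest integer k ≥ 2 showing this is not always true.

k = 24

We need the least integer k ≥ 2 for which the claim fails.
For k = 2, 3, 4, 5, …, 21, 22, 23 the conclusion holds.
k = 24: σ(24) = 60; 60 ≥ 60.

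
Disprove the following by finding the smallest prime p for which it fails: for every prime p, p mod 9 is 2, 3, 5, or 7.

p = 13

A counterexample is any prime p such that the claim fails; we check each in order.
For p = 2, 3, 5, 7, 11 the conclusion holds.
p = 13: 13 mod 9 = 4 — not in {2, 3, 5, 7}.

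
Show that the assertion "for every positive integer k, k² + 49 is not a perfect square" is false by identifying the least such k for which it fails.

k = 24

Check each positive integer k in order until k² + 49 is a perfect square.
For k = 1, 2, 3, 4, …, 21, 22, 23 the conclusion holds.
k = 24: 24² + 49 = 625 = 25², a perfect square.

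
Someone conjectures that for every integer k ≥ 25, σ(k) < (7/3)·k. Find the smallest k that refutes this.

k = 30

The first 5 eligible values, up to k = 29, all satisfy the conclusion.
k = 30: σ(30) = 72; 72 ≥ 70.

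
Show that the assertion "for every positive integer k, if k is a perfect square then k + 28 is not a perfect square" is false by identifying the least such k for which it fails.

k = 36

A counterexample is any positive integer k such that k is a perfect square but k + 28 is a perfect square; we check each in order.
The first 5 eligible values, up to k = 25, all satisfy the conclusion.
k = 36: 36 = 6² and 36 + 28 = 64 = 8².
So k = 36 is the smallest counterexample.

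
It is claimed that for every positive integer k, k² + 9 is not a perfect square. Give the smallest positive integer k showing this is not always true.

Check each positive integer k in order until k² + 9 is a perfect square.
k = 1: 1² + 9 = 10, not a perfect square.
k = 2: 2² + 9 = 13, not a perfect square.
k = 3: 3² + 9 = 18, not a perfect square.
k = 4: 4² + 9 = 25 = 5², a perfect square.

k = 4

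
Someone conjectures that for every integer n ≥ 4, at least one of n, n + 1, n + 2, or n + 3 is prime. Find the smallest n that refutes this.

For n = 4, 5, 6, 7, …, 21, 22, 23 the conclusion holds.
n = 24: 24 = 2 × 12; 25 = 5 × 5; 26 = 2 × 13; 27 = 3 × 9 — all composite.
So n = 24 is the smallest counterexample.

n = 24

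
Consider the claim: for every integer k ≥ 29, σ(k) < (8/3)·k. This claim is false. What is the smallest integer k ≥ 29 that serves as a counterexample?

A counterexample is any integer k ≥ 29 such that the claim fails; we check each in order.
For k = 29, 30, 31, 32, …, 57, 58, 59 the conclusion holds.
k = 60: σ(60) = 168; 168 ≥ 160.

k = 60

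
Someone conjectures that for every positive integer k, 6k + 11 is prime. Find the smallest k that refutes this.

Check each positive integer k in order until 6k + 11 is not prime.
For k = 1, 2, 3 the conclusion holds.
k = 4: 6k + 11 = 35 = 5 × 7, composite.

k = 4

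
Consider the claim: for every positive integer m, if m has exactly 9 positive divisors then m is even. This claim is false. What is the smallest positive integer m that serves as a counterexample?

We need the least positive integer m for which m has exactly 9 positive divisors but m is odd.
For m = 36, 100, 196 the conclusion holds.
m = 225: divisors of 225: 9 divisors; 225 is odd.
Hence m = 225 is a counterexample.

m = 225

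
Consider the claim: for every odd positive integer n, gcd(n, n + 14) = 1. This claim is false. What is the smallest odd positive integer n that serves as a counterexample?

We need the least odd positive integer n for which gcd(n, n + 14) > 1.
For n = 1, 3, 5 the conclusion holds.
n = 7: gcd(7, 21) = 7.

n = 7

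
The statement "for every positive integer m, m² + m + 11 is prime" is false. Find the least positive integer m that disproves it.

m = 10

A counterexample is any positive integer m such that m² + m + 11 is not prime; we check each in order.
The first 9 eligible values, up to m = 9, all satisfy the conclusion.
m = 10: m² + m + 11 = 121 = 11 × 11, composite.
So m = 10 is the smallest counterexample.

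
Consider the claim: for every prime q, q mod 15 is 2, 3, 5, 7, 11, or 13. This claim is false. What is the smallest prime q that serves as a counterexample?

Check each prime q in order until the claim fails.
q = 2: 2 mod 15 = 2.
q = 3: 3 mod 15 = 3.
q = 5: 5 mod 15 = 5.
q = 7: 7 mod 15 = 7.
q = 11: 11 mod 15 = 11.
q = 13: 13 mod 15 = 13.
q = 17: 17 mod 15 = 2.
q = 19: 19 mod 15 = 4 — not in {2, 3, 5, 7, 11, 13}.

q = 19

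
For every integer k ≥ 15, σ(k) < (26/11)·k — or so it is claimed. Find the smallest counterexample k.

k = 24

A counterexample is any integer k ≥ 15 such that the claim fails; we check each in order.
The first 9 eligible values, up to k = 23, all satisfy the conclusion.
k = 24: σ(24) = 60; 60 ≥ 624/11.
Hence k = 24 is a counterexample.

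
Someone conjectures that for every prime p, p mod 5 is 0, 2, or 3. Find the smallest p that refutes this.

p = 11

The first 4 eligible values, up to p = 7, all satisfy the conclusion.
p = 11: 11 mod 5 = 1 — not in {0, 2, 3}.
Thus p = 11 disproves the claim, and no smaller p works.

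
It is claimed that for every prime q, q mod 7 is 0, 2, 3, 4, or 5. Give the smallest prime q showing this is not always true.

Check each prime q in order until the claim fails.
The first 5 eligible values, up to q = 11, all satisfy the conclusion.
q = 13: 13 mod 7 = 6 — not in {0, 2, 3, 4, 5}.
Hence q = 13 is a counterexample.

q = 13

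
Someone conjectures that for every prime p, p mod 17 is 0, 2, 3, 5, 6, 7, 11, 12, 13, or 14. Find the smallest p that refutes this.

p = 43

The first 13 eligible values, up to p = 41, all satisfy the conclusion.
p = 43: 43 mod 17 = 9 — not in {0, 2, 3, 5, 6, 7, 11, 12, 13, 14}.
Hence p = 43 is a counterexample.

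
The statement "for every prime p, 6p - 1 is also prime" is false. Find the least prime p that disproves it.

We need the least prime p for which 6p - 1 is not prime.
For p = 2, 3, 5, 7 the conclusion holds.
p = 11: 6p - 1 = 65 = 5 × 13, not prime.
Hence p = 11 is a counterexample.

p = 11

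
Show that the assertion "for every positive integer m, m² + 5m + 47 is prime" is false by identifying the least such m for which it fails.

m = 38

A counterexample is any positive integer m such that m² + 5m + 47 is not prime; we check each in order.
For m = 1, 2, 3, 4, …, 35, 36, 37 the conclusion holds.
m = 38: m² + 5m + 47 = 1681 = 41 × 41, composite.
So m = 38 is the smallest counterexample.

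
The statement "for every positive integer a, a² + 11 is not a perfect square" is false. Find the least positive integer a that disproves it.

a = 5

a = 1: 1² + 11 = 12, not a perfect square.
a = 2: 2² + 11 = 15, not a perfect square.
a = 3: 3² + 11 = 20, not a perfect square.
a = 4: 4² + 11 = 27, not a perfect square.
a = 5: 5² + 11 = 36 = 6², a perfect square.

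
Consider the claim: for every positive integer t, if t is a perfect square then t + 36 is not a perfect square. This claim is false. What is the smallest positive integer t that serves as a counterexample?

t = 64

We need the least positive integer t for which t is a perfect square but t + 36 is a perfect square.
For t = 1, 4, 9, 16, 25, 36, 49 the conclusion holds.
t = 64: 64 = 8² and 64 + 36 = 100 = 10².
So t = 64 is the smallest counterexample.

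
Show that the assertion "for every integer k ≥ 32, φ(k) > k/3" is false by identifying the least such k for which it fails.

k = 36

We need the least integer k ≥ 32 for which the claim fails.
For k = 32, 33, 34, 35 the conclusion holds.
k = 36: φ(36) = 12 and 36/3 = 12, so φ(36) ≤ 36/3.
Hence k = 36 is a counterexample.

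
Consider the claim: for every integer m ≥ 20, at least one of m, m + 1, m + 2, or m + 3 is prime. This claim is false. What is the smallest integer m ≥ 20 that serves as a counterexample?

m = 24

For m = 20, 21, 22, 23 the conclusion holds.
m = 24: 24 = 2 × 12; 25 = 5 × 5; 26 = 2 × 13; 27 = 3 × 9 — all composite.
So m = 24 is the smallest counterexample.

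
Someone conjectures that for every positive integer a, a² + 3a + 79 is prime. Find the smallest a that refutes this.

a = 5

Check each positive integer a in order until a² + 3a + 79 is not prime.
For a = 1, 2, 3, 4 the conclusion holds.
a = 5: a² + 3a + 79 = 119 = 7 × 17, composite.
Hence a = 5 is a counterexample.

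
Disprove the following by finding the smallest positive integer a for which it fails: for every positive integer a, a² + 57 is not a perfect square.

For a = 1, 2, 3, 4, 5, 6, 7 the conclusion holds.
a = 8: 8² + 57 = 121 = 11², a perfect square.
Thus a = 8 disproves the claim, and no smaller a works.

a = 8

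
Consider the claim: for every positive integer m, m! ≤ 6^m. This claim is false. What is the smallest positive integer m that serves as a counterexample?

m = 14

Check each positive integer m in order until m! > 6^m.
The first 13 eligible values, up to m = 13, all satisfy the conclusion.
m = 14: m! = 87178291200 and 6^m = 78364164096, so 87178291200 > 78364164096.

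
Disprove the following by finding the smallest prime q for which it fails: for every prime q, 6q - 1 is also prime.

A counterexample is any prime q such that 6q - 1 is not prime; we check each in order.
q = 2: 6q - 1 = 11, prime.
q = 3: 6q - 1 = 17, prime.
q = 5: 6q - 1 = 29, prime.
q = 7: 6q - 1 = 41, prime.
q = 11: 6q - 1 = 65 = 5 × 13, not prime.
Hence q = 11 is a counterexample.

q = 11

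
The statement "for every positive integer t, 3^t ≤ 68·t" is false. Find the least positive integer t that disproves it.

We need the least positive integer t for which 3^t > 68·t.
For t = 1, 2, 3, 4, 5 the conclusion holds.
t = 6: 3^t = 729 and 68·t = 408, so 729 > 408.

t = 6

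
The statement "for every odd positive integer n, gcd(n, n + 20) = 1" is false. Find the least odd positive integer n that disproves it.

We need the least odd positive integer n for which gcd(n, n + 20) > 1.
For n = 1, 3 the conclusion holds.
n = 5: gcd(5, 25) = 5.
Hence n = 5 is a counterexample.

n = 5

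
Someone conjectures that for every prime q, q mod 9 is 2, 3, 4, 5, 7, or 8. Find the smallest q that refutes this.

q = 19

The first 7 eligible values, up to q = 17, all satisfy the conclusion.
q = 19: 19 mod 9 = 1 — not in {2, 3, 4, 5, 7, 8}.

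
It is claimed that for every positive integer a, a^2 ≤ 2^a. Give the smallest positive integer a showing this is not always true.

a = 3

For a = 1, 2 the conclusion holds.
a = 3: a^2 = 9 and 2^a = 8, so 9 > 8.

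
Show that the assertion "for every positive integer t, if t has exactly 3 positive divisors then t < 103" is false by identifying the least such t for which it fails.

t = 121

Check each positive integer t in order until t has exactly 3 positive divisors but the claim fails.
The first 4 eligible values, up to t = 49, all satisfy the conclusion.
t = 121: τ(121) = 3; 121 ≥ 103.
Thus t = 121 disproves the claim, and no smaller t works.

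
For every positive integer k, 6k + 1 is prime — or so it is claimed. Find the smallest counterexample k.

Check each positive integer k in order until 6k + 1 is not prime.
k = 1: 6k + 1 = 7, prime.
k = 2: 6k + 1 = 13, prime.
k = 3: 6k + 1 = 19, prime.
k = 4: 6k + 1 = 25 = 5 × 5, composite.
Hence k = 4 is a counterexample.

k = 4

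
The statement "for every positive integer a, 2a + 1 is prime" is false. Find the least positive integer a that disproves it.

A counterexample is any positive integer a such that 2a + 1 is not prime; we check each in order.
For a = 1, 2, 3 the conclusion holds.
a = 4: 2a + 1 = 9 = 3 × 3, composite.
Thus a = 4 disproves the claim, and no smaller a works.

a = 4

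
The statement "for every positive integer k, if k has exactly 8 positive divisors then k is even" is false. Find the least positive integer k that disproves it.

A counterexample is any positive integer k such that k has exactly 8 positive divisors but k is odd; we check each in order.
For k = 24, 30, 40, 42, …, 88, 102, 104 the conclusion holds.
k = 105: divisors of 105: 1, 3, 5, 7, 15, 21, 35, 105; 105 is odd.

k = 105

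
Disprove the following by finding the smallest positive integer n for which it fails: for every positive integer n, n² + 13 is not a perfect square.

n = 6

Check each positive integer n in order until n² + 13 is a perfect square.
n = 1: 1² + 13 = 14, not a perfect square.
n = 2: 2² + 13 = 17, not a perfect square.
n = 3: 3² + 13 = 22, not a perfect square.
n = 4: 4² + 13 = 29, not a perfect square.
n = 5: 5² + 13 = 38, not a perfect square.
n = 6: 6² + 13 = 49 = 7², a perfect square.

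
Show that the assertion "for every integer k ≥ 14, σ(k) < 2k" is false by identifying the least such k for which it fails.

For k = 14, 15, 16, 17 the conclusion holds.
k = 18: σ(18) = 39; 39 ≥ 36.
Thus k = 18 disproves the claim, and no smaller k works.

k = 18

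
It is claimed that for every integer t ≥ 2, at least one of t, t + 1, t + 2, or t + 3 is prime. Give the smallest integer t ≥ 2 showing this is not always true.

Check each integer t ≥ 2 in order until t, t + 1, t + 2, t + 3 are all composite.
For t = 2, 3, 4, 5, …, 21, 22, 23 the conclusion holds.
t = 24: 24 = 2 × 12; 25 = 5 × 5; 26 = 2 × 13; 27 = 3 × 9 — all composite.

t = 24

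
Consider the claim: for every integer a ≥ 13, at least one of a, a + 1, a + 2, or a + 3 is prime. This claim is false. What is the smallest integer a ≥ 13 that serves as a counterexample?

a = 24

Check each integer a ≥ 13 in order until a, a + 1, a + 2, a + 3 are all composite.
For a = 13, 14, 15, 16, …, 21, 22, 23 the conclusion holds.
a = 24: 24 = 2 × 12; 25 = 5 × 5; 26 = 2 × 13; 27 = 3 × 9 — all composite.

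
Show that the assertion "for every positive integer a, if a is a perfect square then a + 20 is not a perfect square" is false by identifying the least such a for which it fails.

A counterexample is any positive integer a such that a is a perfect square but a + 20 is a perfect square; we check each in order.
For a = 1, 4, 9 the conclusion holds.
a = 16: 16 = 4² and 16 + 20 = 36 = 6².

a = 16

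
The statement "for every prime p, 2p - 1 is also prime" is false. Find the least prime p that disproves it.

p = 5

We need the least prime p for which 2p - 1 is not prime.
p = 2: 2p - 1 = 3, prime.
p = 3: 2p - 1 = 5, prime.
p = 5: 2p - 1 = 9 = 3 × 3, not prime.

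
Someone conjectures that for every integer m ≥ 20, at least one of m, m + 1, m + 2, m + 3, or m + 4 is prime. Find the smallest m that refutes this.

m = 24

We need the least integer m ≥ 20 for which m, m + 1, m + 2, m + 3, m + 4 are all composite.
The first 4 eligible values, up to m = 23, all satisfy the conclusion.
m = 24: 24 = 2 × 12; 25 = 5 × 5; 26 = 2 × 13; 27 = 3 × 9; 28 = 2 × 14 — all composite.
So m = 24 is the smallest counterexample.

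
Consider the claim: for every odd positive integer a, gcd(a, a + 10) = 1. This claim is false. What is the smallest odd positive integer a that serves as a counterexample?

a = 5

a = 1: gcd(1, 11) = 1.
a = 3: gcd(3, 13) = 1.
a = 5: gcd(5, 15) = 5.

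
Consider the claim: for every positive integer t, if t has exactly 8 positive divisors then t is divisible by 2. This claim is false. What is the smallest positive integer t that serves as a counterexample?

t = 105

A counterexample is any positive integer t such that t has exactly 8 positive divisors but t is not divisible by 2; we check each in order.
The first 12 eligible values, up to t = 104, all satisfy the conclusion.
t = 105: τ(105) = 8; 105 mod 2 = 1.
So t = 105 is the smallest counterexample.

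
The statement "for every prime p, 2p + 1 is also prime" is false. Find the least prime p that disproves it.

p = 7

We need the least prime p for which 2p + 1 is not prime.
For p = 2, 3, 5 the conclusion holds.
p = 7: 2p + 1 = 15 = 3 × 5, not prime.
Hence p = 7 is a counterexample.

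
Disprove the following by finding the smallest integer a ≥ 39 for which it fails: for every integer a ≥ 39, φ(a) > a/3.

a = 42

We need the least integer a ≥ 39 for which the claim fails.
For a = 39, 40, 41 the conclusion holds.
a = 42: φ(42) = 12 and 42/3 = 14, so φ(42) ≤ 42/3.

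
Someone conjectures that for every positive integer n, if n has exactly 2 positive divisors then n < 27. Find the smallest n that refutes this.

n = 29

For n = 2, 3, 5, 7, 11, 13, 17, 19, 23 the conclusion holds.
n = 29: τ(29) = 2; 29 ≥ 27.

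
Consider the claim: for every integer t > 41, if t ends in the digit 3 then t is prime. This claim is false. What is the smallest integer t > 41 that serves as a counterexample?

t = 63

We need the least integer t > 41 for which t ends in the digit 3 but t is not prime.
t = 43: 43 ends in 3 and is prime.
t = 53: 53 ends in 3 and is prime.
t = 63: 63 ends in 3; 63 = 3 × 21, composite.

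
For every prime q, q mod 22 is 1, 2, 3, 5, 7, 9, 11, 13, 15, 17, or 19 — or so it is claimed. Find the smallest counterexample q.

We need the least prime q for which the claim fails.
For q = 2, 3, 5, 7, …, 31, 37, 41 the conclusion holds.
q = 43: 43 mod 22 = 21 — not in {1, 2, 3, 5, 7, 9, 11, 13, 15, 17, 19}.
So q = 43 is the smallest counterexample.

q = 43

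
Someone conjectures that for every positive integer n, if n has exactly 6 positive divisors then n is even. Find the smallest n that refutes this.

n = 45

We need the least positive integer n for which n has exactly 6 positive divisors but n is odd.
The first 6 eligible values, up to n = 44, all satisfy the conclusion.
n = 45: divisors of 45: 1, 3, 5, 9, 15, 45; 45 is odd.
Thus n = 45 disproves the claim, and no smaller n works.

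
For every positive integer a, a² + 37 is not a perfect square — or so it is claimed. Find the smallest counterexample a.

a = 18

A counterexample is any positive integer a such that a² + 37 is a perfect square; we check each in order.
For a = 1, 2, 3, 4, …, 15, 16, 17 the conclusion holds.
a = 18: 18² + 37 = 361 = 19², a perfect square.
Thus a = 18 disproves the claim, and no smaller a works.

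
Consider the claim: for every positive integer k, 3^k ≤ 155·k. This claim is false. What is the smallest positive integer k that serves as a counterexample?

k = 7

For k = 1, 2, 3, 4, 5, 6 the conclusion holds.
k = 7: 3^k = 2187 and 155·k = 1085, so 2187 > 1085.
Thus k = 7 disproves the claim, and no smaller k works.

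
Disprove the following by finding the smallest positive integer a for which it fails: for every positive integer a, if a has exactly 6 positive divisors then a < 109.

A counterexample is any positive integer a such that a has exactly 6 positive divisors but the claim fails; we check each in order.
For a = 12, 18, 20, 28, …, 92, 98, 99 the conclusion holds.
a = 116: τ(116) = 6; 116 ≥ 109.

a = 116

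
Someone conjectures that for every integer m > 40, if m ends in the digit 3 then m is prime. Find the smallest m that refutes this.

m = 43: 43 ends in 3 and is prime.
m = 53: 53 ends in 3 and is prime.
m = 63: 63 ends in 3; 63 = 3 × 21, composite.
Thus m = 63 disproves the claim, and no smaller m works.

m = 63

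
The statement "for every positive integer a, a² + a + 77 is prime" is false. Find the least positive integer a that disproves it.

a = 6

The first 5 eligible values, up to a = 5, all satisfy the conclusion.
a = 6: a² + a + 77 = 119 = 7 × 17, composite.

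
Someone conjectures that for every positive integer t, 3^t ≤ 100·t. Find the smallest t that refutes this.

The first 5 eligible values, up to t = 5, all satisfy the conclusion.
t = 6: 3^t = 729 and 100·t = 600, so 729 > 600.

t = 6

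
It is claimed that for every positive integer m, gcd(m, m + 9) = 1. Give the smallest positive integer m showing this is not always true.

Check each positive integer m in order until gcd(m, m + 9) > 1.
For m = 1, 2 the conclusion holds.
m = 3: gcd(3, 12) = 3.
Thus m = 3 disproves the claim, and no smaller m works.

m = 3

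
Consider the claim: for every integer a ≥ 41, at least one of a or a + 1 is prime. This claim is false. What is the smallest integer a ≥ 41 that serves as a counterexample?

a = 44

A counterexample is any integer a ≥ 41 such that a, a + 1 are both composite; we check each in order.
a = 41: 41 is prime.
a = 42: 43 is prime.
a = 43: 43 is prime.
a = 44: 44 = 2 × 22; 45 = 3 × 15 — both composite.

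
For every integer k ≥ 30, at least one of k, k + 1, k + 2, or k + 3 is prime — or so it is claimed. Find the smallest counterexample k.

A counterexample is any integer k ≥ 30 such that k, k + 1, k + 2, k + 3 are all composite; we check each in order.
k = 30: 31 is prime.
k = 31: 31 is prime.
k = 32: 32 = 2 × 16; 33 = 3 × 11; 34 = 2 × 17; 35 = 5 × 7 — all composite.
Thus k = 32 disproves the claim, and no smaller k works.

k = 32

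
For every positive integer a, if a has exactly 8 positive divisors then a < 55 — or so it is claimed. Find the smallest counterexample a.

a = 56

Check each positive integer a in order until a has exactly 8 positive divisors but the claim fails.
For a = 24, 30, 40, 42, 54 the conclusion holds.
a = 56: τ(56) = 8; 56 ≥ 55.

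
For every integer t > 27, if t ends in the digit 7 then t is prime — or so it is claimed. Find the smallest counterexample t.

Check each integer t > 27 in order until t ends in the digit 7 but t is not prime.
t = 37: 37 ends in 7 and is prime.
t = 47: 47 ends in 7 and is prime.
t = 57: 57 ends in 7; 57 = 3 × 19, composite.
Thus t = 57 disproves the claim, and no smaller t works.

t = 57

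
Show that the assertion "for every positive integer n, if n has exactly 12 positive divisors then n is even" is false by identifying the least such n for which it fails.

For n = 60, 72, 84, 90, …, 294, 306, 308 the conclusion holds.
n = 315: divisors of 315: 12 divisors; 315 is odd.

n = 315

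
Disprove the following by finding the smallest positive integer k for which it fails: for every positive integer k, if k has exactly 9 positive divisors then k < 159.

k = 196

For k = 36, 100 the conclusion holds.
k = 196: τ(196) = 9; 196 ≥ 159.
So k = 196 is the smallest counterexample.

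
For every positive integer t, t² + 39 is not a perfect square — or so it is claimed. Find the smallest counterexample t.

A counterexample is any positive integer t such that t² + 39 is a perfect square; we check each in order.
t = 1: 1² + 39 = 40, not a perfect square.
t = 2: 2² + 39 = 43, not a perfect square.
t = 3: 3² + 39 = 48, not a perfect square.
t = 4: 4² + 39 = 55, not a perfect square.
t = 5: 5² + 39 = 64 = 8², a perfect square.

t = 5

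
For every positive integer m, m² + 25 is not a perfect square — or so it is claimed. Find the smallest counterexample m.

For m = 1, 2, 3, 4, …, 9, 10, 11 the conclusion holds.
m = 12: 12² + 25 = 169 = 13², a perfect square.

m = 12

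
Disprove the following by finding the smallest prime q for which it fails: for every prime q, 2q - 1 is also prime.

We need the least prime q for which 2q - 1 is not prime.
q = 2: 2q - 1 = 3, prime.
q = 3: 2q - 1 = 5, prime.
q = 5: 2q - 1 = 9 = 3 × 3, not prime.
Thus q = 5 disproves the claim, and no smaller q works.

q = 5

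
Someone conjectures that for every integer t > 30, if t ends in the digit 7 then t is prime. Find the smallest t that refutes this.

t = 57

t = 37: 37 ends in 7 and is prime.
t = 47: 47 ends in 7 and is prime.
t = 57: 57 ends in 7; 57 = 3 × 19, composite.
Thus t = 57 disproves the claim, and no smaller t works.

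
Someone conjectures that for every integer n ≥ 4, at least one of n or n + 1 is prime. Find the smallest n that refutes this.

A counterexample is any integer n ≥ 4 such that n, n + 1 are both composite; we check each in order.
For n = 4, 5, 6, 7 the conclusion holds.
n = 8: 8 = 2 × 4; 9 = 3 × 3 — both composite.
So n = 8 is the smallest counterexample.

n = 8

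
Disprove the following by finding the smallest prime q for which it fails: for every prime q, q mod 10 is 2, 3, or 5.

Check each prime q in order until the claim fails.
q = 2: 2 mod 10 = 2.
q = 3: 3 mod 10 = 3.
q = 5: 5 mod 10 = 5.
q = 7: 7 mod 10 = 7 — not in {2, 3, 5}.

q = 7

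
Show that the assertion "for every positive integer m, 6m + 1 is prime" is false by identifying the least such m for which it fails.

m = 4

Check each positive integer m in order until 6m + 1 is not prime.
m = 1: 6m + 1 = 7, prime.
m = 2: 6m + 1 = 13, prime.
m = 3: 6m + 1 = 19, prime.
m = 4: 6m + 1 = 25 = 5 × 5, composite.
Hence m = 4 is a counterexample.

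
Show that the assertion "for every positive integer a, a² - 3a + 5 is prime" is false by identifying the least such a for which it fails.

a = 4

a = 1: a² - 3a + 5 = 3, prime.
a = 2: a² - 3a + 5 = 3, prime.
a = 3: a² - 3a + 5 = 5, prime.
a = 4: a² - 3a + 5 = 9 = 3 × 3, composite.
Hence a = 4 is a counterexample.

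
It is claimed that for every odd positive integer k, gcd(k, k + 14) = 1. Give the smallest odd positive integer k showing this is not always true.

k = 7

We need the least odd positive integer k for which gcd(k, k + 14) > 1.
k = 1: gcd(1, 15) = 1.
k = 3: gcd(3, 17) = 1.
k = 5: gcd(5, 19) = 1.
k = 7: gcd(7, 21) = 7.
Hence k = 7 is a counterexample.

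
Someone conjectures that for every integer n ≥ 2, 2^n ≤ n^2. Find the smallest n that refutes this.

n = 5

A counterexample is any integer n ≥ 2 such that 2^n > n^2; we check each in order.
n = 2: 2^n = 4 and n^2 = 4, so 4 ≤ 4.
n = 3: 2^n = 8 and n^2 = 9, so 8 ≤ 9.
n = 4: 2^n = 16 and n^2 = 16, so 16 ≤ 16.
n = 5: 2^n = 32 and n^2 = 25, so 32 > 25.
So n = 5 is the smallest counterexample.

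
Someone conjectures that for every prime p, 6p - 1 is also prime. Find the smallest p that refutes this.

p = 2: 6p - 1 = 11, prime.
p = 3: 6p - 1 = 17, prime.
p = 5: 6p - 1 = 29, prime.
p = 7: 6p - 1 = 41, prime.
p = 11: 6p - 1 = 65 = 5 × 13, not prime.
So p = 11 is the smallest counterexample.

p = 11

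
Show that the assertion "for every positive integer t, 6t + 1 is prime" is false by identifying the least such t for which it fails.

We need the least positive integer t for which 6t + 1 is not prime.
For t = 1, 2, 3 the conclusion holds.
t = 4: 6t + 1 = 25 = 5 × 5, composite.

t = 4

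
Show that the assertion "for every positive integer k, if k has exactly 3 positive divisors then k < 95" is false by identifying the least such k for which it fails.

k = 121

Check each positive integer k in order until k has exactly 3 positive divisors but the claim fails.
k = 4: τ(4) = 3; 4 < 95.
k = 9: τ(9) = 3; 9 < 95.
k = 25: τ(25) = 3; 25 < 95.
k = 49: τ(49) = 3; 49 < 95.
k = 121: τ(121) = 3; 121 ≥ 95.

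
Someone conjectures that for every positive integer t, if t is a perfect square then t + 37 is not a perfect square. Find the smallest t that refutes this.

We need the least positive integer t for which t is a perfect square but t + 37 is a perfect square.
For t = 1, 4, 9, 16, …, 225, 256, 289 the conclusion holds.
t = 324: 324 = 18² and 324 + 37 = 361 = 19².
Thus t = 324 disproves the claim, and no smaller t works.

t = 324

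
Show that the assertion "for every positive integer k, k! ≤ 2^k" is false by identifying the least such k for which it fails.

k = 4

We need the least positive integer k for which k! > 2^k.
k = 1: k! = 1 and 2^k = 2, so 1 ≤ 2.
k = 2: k! = 2 and 2^k = 4, so 2 ≤ 4.
k = 3: k! = 6 and 2^k = 8, so 6 ≤ 8.
k = 4: k! = 24 and 2^k = 16, so 24 > 16.
Hence k = 4 is a counterexample.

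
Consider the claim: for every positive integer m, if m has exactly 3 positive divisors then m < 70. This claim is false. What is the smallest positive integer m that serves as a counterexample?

m = 121

We need the least positive integer m for which m has exactly 3 positive divisors but the claim fails.
For m = 4, 9, 25, 49 the conclusion holds.
m = 121: τ(121) = 3; 121 ≥ 70.
Hence m = 121 is a counterexample.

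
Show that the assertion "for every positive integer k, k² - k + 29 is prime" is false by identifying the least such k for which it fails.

k = 1: k² - k + 29 = 29, prime.
k = 2: k² - k + 29 = 31, prime.
k = 3: k² - k + 29 = 35 = 5 × 7, composite.

k = 3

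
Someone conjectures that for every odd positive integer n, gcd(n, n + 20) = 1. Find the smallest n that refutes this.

n = 5

We need the least odd positive integer n for which gcd(n, n + 20) > 1.
n = 1: gcd(1, 21) = 1.
n = 3: gcd(3, 23) = 1.
n = 5: gcd(5, 25) = 5.
So n = 5 is the smallest counterexample.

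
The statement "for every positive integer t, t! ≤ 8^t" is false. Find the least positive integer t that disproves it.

For t = 1, 2, 3, 4, …, 17, 18, 19 the conclusion holds.
t = 20: t! = 2432902008176640000 and 8^t = 1152921504606846976, so 2432902008176640000 > 1152921504606846976.

t = 20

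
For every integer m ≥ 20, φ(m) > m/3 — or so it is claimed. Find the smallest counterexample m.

We need the least integer m ≥ 20 for which the claim fails.
The first 4 eligible values, up to m = 23, all satisfy the conclusion.
m = 24: φ(24) = 8 and 24/3 = 8, so φ(24) ≤ 24/3.
Thus m = 24 disproves the claim, and no smaller m works.

m = 24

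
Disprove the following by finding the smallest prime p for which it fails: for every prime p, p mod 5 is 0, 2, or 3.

p = 11

For p = 2, 3, 5, 7 the conclusion holds.
p = 11: 11 mod 5 = 1 — not in {0, 2, 3}.
So p = 11 is the smallest counterexample.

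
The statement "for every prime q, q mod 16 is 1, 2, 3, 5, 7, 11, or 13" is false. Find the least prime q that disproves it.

The first 10 eligible values, up to q = 29, all satisfy the conclusion.
q = 31: 31 mod 16 = 15 — not in {1, 2, 3, 5, 7, 11, 13}.
Hence q = 31 is a counterexample.

q = 31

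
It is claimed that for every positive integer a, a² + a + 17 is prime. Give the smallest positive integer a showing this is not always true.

a = 16

For a = 1, 2, 3, 4, …, 13, 14, 15 the conclusion holds.
a = 16: a² + a + 17 = 289 = 17 × 17, composite.
So a = 16 is the smallest counterexample.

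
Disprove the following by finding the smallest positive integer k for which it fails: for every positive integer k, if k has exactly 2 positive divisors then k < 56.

k = 59

For k = 2, 3, 5, 7, …, 43, 47, 53 the conclusion holds.
k = 59: τ(59) = 2; 59 ≥ 56.
Thus k = 59 disproves the claim, and no smaller k works.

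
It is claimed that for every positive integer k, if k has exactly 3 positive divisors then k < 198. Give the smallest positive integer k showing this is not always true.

k = 289

Check each positive integer k in order until k has exactly 3 positive divisors but the claim fails.
The first 6 eligible values, up to k = 169, all satisfy the conclusion.
k = 289: τ(289) = 3; 289 ≥ 198.
Thus k = 289 disproves the claim, and no smaller k works.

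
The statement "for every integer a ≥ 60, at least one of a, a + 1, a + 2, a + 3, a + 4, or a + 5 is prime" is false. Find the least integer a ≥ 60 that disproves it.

a = 90

A counterexample is any integer a ≥ 60 such that a, a + 1, a + 2, a + 3, a + 4, a + 5 are all composite; we check each in order.
For a = 60, 61, 62, 63, …, 87, 88, 89 the conclusion holds.
a = 90: 90 = 2 × 45; 91 = 7 × 13; 92 = 2 × 46; 93 = 3 × 31; 94 = 2 × 47; 95 = 5 × 19 — all composite.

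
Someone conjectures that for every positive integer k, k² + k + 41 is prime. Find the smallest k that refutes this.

k = 40

We need the least positive integer k for which k² + k + 41 is not prime.
For k = 1, 2, 3, 4, …, 37, 38, 39 the conclusion holds.
k = 40: k² + k + 41 = 1681 = 41 × 41, composite.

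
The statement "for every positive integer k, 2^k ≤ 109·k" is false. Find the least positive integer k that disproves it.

The first 10 eligible values, up to k = 10, all satisfy the conclusion.
k = 11: 2^k = 2048 and 109·k = 1199, so 2048 > 1199.
So k = 11 is the smallest counterexample.

k = 11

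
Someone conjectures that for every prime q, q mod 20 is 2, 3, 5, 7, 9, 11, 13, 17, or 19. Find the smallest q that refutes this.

q = 41

The first 12 eligible values, up to q = 37, all satisfy the conclusion.
q = 41: 41 mod 20 = 1 — not in {2, 3, 5, 7, 9, 11, 13, 17, 19}.
Hence q = 41 is a counterexample.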